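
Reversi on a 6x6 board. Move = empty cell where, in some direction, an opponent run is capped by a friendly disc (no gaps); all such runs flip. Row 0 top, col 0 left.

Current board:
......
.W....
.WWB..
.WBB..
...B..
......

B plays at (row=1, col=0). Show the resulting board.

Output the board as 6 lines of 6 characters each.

Answer: ......
BW....
.BWB..
.WBB..
...B..
......

Derivation:
Place B at (1,0); scan 8 dirs for brackets.
Dir NW: edge -> no flip
Dir N: first cell '.' (not opp) -> no flip
Dir NE: first cell '.' (not opp) -> no flip
Dir W: edge -> no flip
Dir E: opp run (1,1), next='.' -> no flip
Dir SW: edge -> no flip
Dir S: first cell '.' (not opp) -> no flip
Dir SE: opp run (2,1) capped by B -> flip
All flips: (2,1)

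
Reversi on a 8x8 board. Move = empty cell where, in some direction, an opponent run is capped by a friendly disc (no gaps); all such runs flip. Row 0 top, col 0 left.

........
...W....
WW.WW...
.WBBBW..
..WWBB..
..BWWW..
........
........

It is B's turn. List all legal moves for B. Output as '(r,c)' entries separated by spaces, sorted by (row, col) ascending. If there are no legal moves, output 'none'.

(0,2): no bracket -> illegal
(0,3): flips 2 -> legal
(0,4): no bracket -> illegal
(1,0): flips 1 -> legal
(1,1): no bracket -> illegal
(1,2): flips 1 -> legal
(1,4): flips 2 -> legal
(1,5): flips 1 -> legal
(2,2): no bracket -> illegal
(2,5): flips 1 -> legal
(2,6): flips 1 -> legal
(3,0): flips 1 -> legal
(3,6): flips 1 -> legal
(4,0): no bracket -> illegal
(4,1): flips 2 -> legal
(4,6): no bracket -> illegal
(5,1): flips 1 -> legal
(5,6): flips 3 -> legal
(6,2): flips 1 -> legal
(6,3): flips 3 -> legal
(6,4): flips 1 -> legal
(6,5): flips 3 -> legal
(6,6): flips 1 -> legal

Answer: (0,3) (1,0) (1,2) (1,4) (1,5) (2,5) (2,6) (3,0) (3,6) (4,1) (5,1) (5,6) (6,2) (6,3) (6,4) (6,5) (6,6)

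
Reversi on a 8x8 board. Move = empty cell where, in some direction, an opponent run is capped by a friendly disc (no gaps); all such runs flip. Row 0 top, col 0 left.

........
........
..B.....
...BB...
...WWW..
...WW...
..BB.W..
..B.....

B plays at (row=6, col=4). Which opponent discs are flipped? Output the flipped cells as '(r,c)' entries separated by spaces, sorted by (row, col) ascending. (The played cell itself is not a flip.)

Answer: (4,4) (5,4)

Derivation:
Dir NW: opp run (5,3), next='.' -> no flip
Dir N: opp run (5,4) (4,4) capped by B -> flip
Dir NE: first cell '.' (not opp) -> no flip
Dir W: first cell 'B' (not opp) -> no flip
Dir E: opp run (6,5), next='.' -> no flip
Dir SW: first cell '.' (not opp) -> no flip
Dir S: first cell '.' (not opp) -> no flip
Dir SE: first cell '.' (not opp) -> no flip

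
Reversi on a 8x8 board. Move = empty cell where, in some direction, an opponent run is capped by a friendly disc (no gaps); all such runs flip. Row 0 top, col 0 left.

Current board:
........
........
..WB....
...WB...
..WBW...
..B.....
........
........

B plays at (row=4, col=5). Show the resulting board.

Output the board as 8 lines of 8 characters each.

Answer: ........
........
..WB....
...WB...
..WBBB..
..B.....
........
........

Derivation:
Place B at (4,5); scan 8 dirs for brackets.
Dir NW: first cell 'B' (not opp) -> no flip
Dir N: first cell '.' (not opp) -> no flip
Dir NE: first cell '.' (not opp) -> no flip
Dir W: opp run (4,4) capped by B -> flip
Dir E: first cell '.' (not opp) -> no flip
Dir SW: first cell '.' (not opp) -> no flip
Dir S: first cell '.' (not opp) -> no flip
Dir SE: first cell '.' (not opp) -> no flip
All flips: (4,4)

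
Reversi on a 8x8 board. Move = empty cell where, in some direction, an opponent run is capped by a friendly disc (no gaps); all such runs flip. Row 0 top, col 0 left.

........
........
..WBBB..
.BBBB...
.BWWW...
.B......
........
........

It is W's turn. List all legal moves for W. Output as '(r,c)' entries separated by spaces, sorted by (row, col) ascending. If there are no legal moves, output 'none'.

Answer: (1,3) (1,4) (1,5) (1,6) (2,0) (2,1) (2,6) (4,0) (6,0)

Derivation:
(1,2): no bracket -> illegal
(1,3): flips 2 -> legal
(1,4): flips 2 -> legal
(1,5): flips 2 -> legal
(1,6): flips 2 -> legal
(2,0): flips 1 -> legal
(2,1): flips 1 -> legal
(2,6): flips 3 -> legal
(3,0): no bracket -> illegal
(3,5): no bracket -> illegal
(3,6): no bracket -> illegal
(4,0): flips 2 -> legal
(4,5): no bracket -> illegal
(5,0): no bracket -> illegal
(5,2): no bracket -> illegal
(6,0): flips 1 -> legal
(6,1): no bracket -> illegal
(6,2): no bracket -> illegal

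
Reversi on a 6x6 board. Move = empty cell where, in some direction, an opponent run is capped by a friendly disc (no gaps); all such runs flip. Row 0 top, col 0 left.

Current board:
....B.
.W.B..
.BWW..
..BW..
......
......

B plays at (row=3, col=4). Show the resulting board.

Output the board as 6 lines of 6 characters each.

Answer: ....B.
.W.B..
.BWW..
..BBB.
......
......

Derivation:
Place B at (3,4); scan 8 dirs for brackets.
Dir NW: opp run (2,3), next='.' -> no flip
Dir N: first cell '.' (not opp) -> no flip
Dir NE: first cell '.' (not opp) -> no flip
Dir W: opp run (3,3) capped by B -> flip
Dir E: first cell '.' (not opp) -> no flip
Dir SW: first cell '.' (not opp) -> no flip
Dir S: first cell '.' (not opp) -> no flip
Dir SE: first cell '.' (not opp) -> no flip
All flips: (3,3)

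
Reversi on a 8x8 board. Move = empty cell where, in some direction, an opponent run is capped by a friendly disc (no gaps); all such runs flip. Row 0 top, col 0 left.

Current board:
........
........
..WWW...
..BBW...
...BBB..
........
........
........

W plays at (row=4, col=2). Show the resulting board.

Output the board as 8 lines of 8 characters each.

Answer: ........
........
..WWW...
..WWW...
..WBBB..
........
........
........

Derivation:
Place W at (4,2); scan 8 dirs for brackets.
Dir NW: first cell '.' (not opp) -> no flip
Dir N: opp run (3,2) capped by W -> flip
Dir NE: opp run (3,3) capped by W -> flip
Dir W: first cell '.' (not opp) -> no flip
Dir E: opp run (4,3) (4,4) (4,5), next='.' -> no flip
Dir SW: first cell '.' (not opp) -> no flip
Dir S: first cell '.' (not opp) -> no flip
Dir SE: first cell '.' (not opp) -> no flip
All flips: (3,2) (3,3)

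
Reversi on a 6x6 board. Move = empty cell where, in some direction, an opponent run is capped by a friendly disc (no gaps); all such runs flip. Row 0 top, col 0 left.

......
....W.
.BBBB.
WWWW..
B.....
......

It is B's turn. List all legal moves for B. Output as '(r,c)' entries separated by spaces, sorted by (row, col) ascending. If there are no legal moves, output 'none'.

(0,3): no bracket -> illegal
(0,4): flips 1 -> legal
(0,5): flips 1 -> legal
(1,3): no bracket -> illegal
(1,5): no bracket -> illegal
(2,0): flips 1 -> legal
(2,5): no bracket -> illegal
(3,4): no bracket -> illegal
(4,1): flips 2 -> legal
(4,2): flips 2 -> legal
(4,3): flips 2 -> legal
(4,4): flips 1 -> legal

Answer: (0,4) (0,5) (2,0) (4,1) (4,2) (4,3) (4,4)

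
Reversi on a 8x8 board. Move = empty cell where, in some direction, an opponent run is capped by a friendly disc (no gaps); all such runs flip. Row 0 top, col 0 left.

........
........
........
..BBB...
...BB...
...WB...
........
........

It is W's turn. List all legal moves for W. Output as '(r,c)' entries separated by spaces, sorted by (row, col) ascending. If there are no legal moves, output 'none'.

Answer: (2,3) (3,5) (5,5)

Derivation:
(2,1): no bracket -> illegal
(2,2): no bracket -> illegal
(2,3): flips 2 -> legal
(2,4): no bracket -> illegal
(2,5): no bracket -> illegal
(3,1): no bracket -> illegal
(3,5): flips 1 -> legal
(4,1): no bracket -> illegal
(4,2): no bracket -> illegal
(4,5): no bracket -> illegal
(5,2): no bracket -> illegal
(5,5): flips 1 -> legal
(6,3): no bracket -> illegal
(6,4): no bracket -> illegal
(6,5): no bracket -> illegal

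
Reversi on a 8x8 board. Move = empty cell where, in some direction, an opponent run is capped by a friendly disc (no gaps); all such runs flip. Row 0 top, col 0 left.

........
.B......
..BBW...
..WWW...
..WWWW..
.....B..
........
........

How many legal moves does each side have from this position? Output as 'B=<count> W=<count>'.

Answer: B=6 W=7

Derivation:
-- B to move --
(1,3): no bracket -> illegal
(1,4): no bracket -> illegal
(1,5): no bracket -> illegal
(2,1): no bracket -> illegal
(2,5): flips 1 -> legal
(3,1): no bracket -> illegal
(3,5): flips 1 -> legal
(3,6): no bracket -> illegal
(4,1): flips 1 -> legal
(4,6): no bracket -> illegal
(5,1): no bracket -> illegal
(5,2): flips 2 -> legal
(5,3): flips 2 -> legal
(5,4): no bracket -> illegal
(5,6): flips 2 -> legal
B mobility = 6
-- W to move --
(0,0): flips 2 -> legal
(0,1): no bracket -> illegal
(0,2): no bracket -> illegal
(1,0): no bracket -> illegal
(1,2): flips 2 -> legal
(1,3): flips 1 -> legal
(1,4): flips 1 -> legal
(2,0): no bracket -> illegal
(2,1): flips 2 -> legal
(3,1): no bracket -> illegal
(4,6): no bracket -> illegal
(5,4): no bracket -> illegal
(5,6): no bracket -> illegal
(6,4): no bracket -> illegal
(6,5): flips 1 -> legal
(6,6): flips 1 -> legal
W mobility = 7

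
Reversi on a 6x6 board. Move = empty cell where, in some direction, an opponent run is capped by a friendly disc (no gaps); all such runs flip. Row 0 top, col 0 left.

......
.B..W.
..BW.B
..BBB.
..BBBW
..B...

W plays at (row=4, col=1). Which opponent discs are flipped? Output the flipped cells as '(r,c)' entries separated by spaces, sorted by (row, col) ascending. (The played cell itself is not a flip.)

Answer: (3,2) (4,2) (4,3) (4,4)

Derivation:
Dir NW: first cell '.' (not opp) -> no flip
Dir N: first cell '.' (not opp) -> no flip
Dir NE: opp run (3,2) capped by W -> flip
Dir W: first cell '.' (not opp) -> no flip
Dir E: opp run (4,2) (4,3) (4,4) capped by W -> flip
Dir SW: first cell '.' (not opp) -> no flip
Dir S: first cell '.' (not opp) -> no flip
Dir SE: opp run (5,2), next=edge -> no flip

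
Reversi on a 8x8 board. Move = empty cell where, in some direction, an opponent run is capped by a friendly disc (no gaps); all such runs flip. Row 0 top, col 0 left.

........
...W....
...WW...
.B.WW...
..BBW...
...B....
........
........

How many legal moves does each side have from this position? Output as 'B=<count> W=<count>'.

Answer: B=5 W=5

Derivation:
-- B to move --
(0,2): no bracket -> illegal
(0,3): flips 3 -> legal
(0,4): no bracket -> illegal
(1,2): no bracket -> illegal
(1,4): no bracket -> illegal
(1,5): flips 2 -> legal
(2,2): no bracket -> illegal
(2,5): flips 1 -> legal
(3,2): no bracket -> illegal
(3,5): flips 1 -> legal
(4,5): flips 1 -> legal
(5,4): no bracket -> illegal
(5,5): no bracket -> illegal
B mobility = 5
-- W to move --
(2,0): no bracket -> illegal
(2,1): no bracket -> illegal
(2,2): no bracket -> illegal
(3,0): no bracket -> illegal
(3,2): no bracket -> illegal
(4,0): no bracket -> illegal
(4,1): flips 2 -> legal
(5,1): flips 1 -> legal
(5,2): flips 1 -> legal
(5,4): no bracket -> illegal
(6,2): flips 1 -> legal
(6,3): flips 2 -> legal
(6,4): no bracket -> illegal
W mobility = 5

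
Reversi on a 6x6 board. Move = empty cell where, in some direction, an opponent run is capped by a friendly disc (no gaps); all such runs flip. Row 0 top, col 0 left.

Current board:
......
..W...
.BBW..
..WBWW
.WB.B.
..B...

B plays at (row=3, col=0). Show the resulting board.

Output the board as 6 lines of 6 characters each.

Place B at (3,0); scan 8 dirs for brackets.
Dir NW: edge -> no flip
Dir N: first cell '.' (not opp) -> no flip
Dir NE: first cell 'B' (not opp) -> no flip
Dir W: edge -> no flip
Dir E: first cell '.' (not opp) -> no flip
Dir SW: edge -> no flip
Dir S: first cell '.' (not opp) -> no flip
Dir SE: opp run (4,1) capped by B -> flip
All flips: (4,1)

Answer: ......
..W...
.BBW..
B.WBWW
.BB.B.
..B...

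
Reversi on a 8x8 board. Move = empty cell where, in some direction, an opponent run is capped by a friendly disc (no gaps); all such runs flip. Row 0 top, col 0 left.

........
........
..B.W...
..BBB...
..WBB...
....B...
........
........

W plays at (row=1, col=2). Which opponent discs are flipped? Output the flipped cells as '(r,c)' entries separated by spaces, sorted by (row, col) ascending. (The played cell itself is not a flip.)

Dir NW: first cell '.' (not opp) -> no flip
Dir N: first cell '.' (not opp) -> no flip
Dir NE: first cell '.' (not opp) -> no flip
Dir W: first cell '.' (not opp) -> no flip
Dir E: first cell '.' (not opp) -> no flip
Dir SW: first cell '.' (not opp) -> no flip
Dir S: opp run (2,2) (3,2) capped by W -> flip
Dir SE: first cell '.' (not opp) -> no flip

Answer: (2,2) (3,2)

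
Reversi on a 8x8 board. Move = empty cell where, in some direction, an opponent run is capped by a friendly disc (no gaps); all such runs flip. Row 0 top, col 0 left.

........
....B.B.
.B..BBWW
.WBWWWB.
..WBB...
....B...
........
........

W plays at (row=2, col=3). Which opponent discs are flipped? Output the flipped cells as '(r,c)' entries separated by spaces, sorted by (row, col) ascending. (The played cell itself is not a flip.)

Answer: (2,4) (2,5)

Derivation:
Dir NW: first cell '.' (not opp) -> no flip
Dir N: first cell '.' (not opp) -> no flip
Dir NE: opp run (1,4), next='.' -> no flip
Dir W: first cell '.' (not opp) -> no flip
Dir E: opp run (2,4) (2,5) capped by W -> flip
Dir SW: opp run (3,2), next='.' -> no flip
Dir S: first cell 'W' (not opp) -> no flip
Dir SE: first cell 'W' (not opp) -> no flip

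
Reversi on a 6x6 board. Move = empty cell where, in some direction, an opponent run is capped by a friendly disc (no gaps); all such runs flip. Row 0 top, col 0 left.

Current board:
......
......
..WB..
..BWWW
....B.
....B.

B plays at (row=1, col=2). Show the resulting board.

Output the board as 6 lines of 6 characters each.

Place B at (1,2); scan 8 dirs for brackets.
Dir NW: first cell '.' (not opp) -> no flip
Dir N: first cell '.' (not opp) -> no flip
Dir NE: first cell '.' (not opp) -> no flip
Dir W: first cell '.' (not opp) -> no flip
Dir E: first cell '.' (not opp) -> no flip
Dir SW: first cell '.' (not opp) -> no flip
Dir S: opp run (2,2) capped by B -> flip
Dir SE: first cell 'B' (not opp) -> no flip
All flips: (2,2)

Answer: ......
..B...
..BB..
..BWWW
....B.
....B.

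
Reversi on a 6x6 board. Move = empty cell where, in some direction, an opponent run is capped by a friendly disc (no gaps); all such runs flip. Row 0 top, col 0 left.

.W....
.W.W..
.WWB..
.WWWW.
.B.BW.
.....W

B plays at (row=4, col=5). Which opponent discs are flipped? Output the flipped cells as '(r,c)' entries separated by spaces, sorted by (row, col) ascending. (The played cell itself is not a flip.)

Answer: (3,4) (4,4)

Derivation:
Dir NW: opp run (3,4) capped by B -> flip
Dir N: first cell '.' (not opp) -> no flip
Dir NE: edge -> no flip
Dir W: opp run (4,4) capped by B -> flip
Dir E: edge -> no flip
Dir SW: first cell '.' (not opp) -> no flip
Dir S: opp run (5,5), next=edge -> no flip
Dir SE: edge -> no flip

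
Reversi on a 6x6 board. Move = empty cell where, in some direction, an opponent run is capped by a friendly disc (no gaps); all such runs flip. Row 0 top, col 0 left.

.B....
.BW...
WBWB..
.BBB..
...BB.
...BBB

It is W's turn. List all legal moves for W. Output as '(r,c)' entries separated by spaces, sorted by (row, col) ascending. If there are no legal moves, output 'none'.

Answer: (0,0) (0,2) (1,0) (2,4) (3,0) (3,4) (4,0) (4,2)

Derivation:
(0,0): flips 1 -> legal
(0,2): flips 1 -> legal
(1,0): flips 1 -> legal
(1,3): no bracket -> illegal
(1,4): no bracket -> illegal
(2,4): flips 1 -> legal
(3,0): flips 1 -> legal
(3,4): flips 1 -> legal
(3,5): no bracket -> illegal
(4,0): flips 1 -> legal
(4,1): no bracket -> illegal
(4,2): flips 2 -> legal
(4,5): no bracket -> illegal
(5,2): no bracket -> illegal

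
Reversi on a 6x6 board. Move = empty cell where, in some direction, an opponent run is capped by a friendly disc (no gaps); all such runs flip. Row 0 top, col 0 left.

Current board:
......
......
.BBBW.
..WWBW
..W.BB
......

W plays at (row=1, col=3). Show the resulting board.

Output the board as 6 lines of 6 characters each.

Place W at (1,3); scan 8 dirs for brackets.
Dir NW: first cell '.' (not opp) -> no flip
Dir N: first cell '.' (not opp) -> no flip
Dir NE: first cell '.' (not opp) -> no flip
Dir W: first cell '.' (not opp) -> no flip
Dir E: first cell '.' (not opp) -> no flip
Dir SW: opp run (2,2), next='.' -> no flip
Dir S: opp run (2,3) capped by W -> flip
Dir SE: first cell 'W' (not opp) -> no flip
All flips: (2,3)

Answer: ......
...W..
.BBWW.
..WWBW
..W.BB
......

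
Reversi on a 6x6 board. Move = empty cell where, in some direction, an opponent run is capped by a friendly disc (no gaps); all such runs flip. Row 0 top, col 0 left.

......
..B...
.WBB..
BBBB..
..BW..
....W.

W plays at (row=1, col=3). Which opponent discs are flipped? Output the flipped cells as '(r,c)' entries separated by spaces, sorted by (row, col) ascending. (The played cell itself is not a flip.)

Dir NW: first cell '.' (not opp) -> no flip
Dir N: first cell '.' (not opp) -> no flip
Dir NE: first cell '.' (not opp) -> no flip
Dir W: opp run (1,2), next='.' -> no flip
Dir E: first cell '.' (not opp) -> no flip
Dir SW: opp run (2,2) (3,1), next='.' -> no flip
Dir S: opp run (2,3) (3,3) capped by W -> flip
Dir SE: first cell '.' (not opp) -> no flip

Answer: (2,3) (3,3)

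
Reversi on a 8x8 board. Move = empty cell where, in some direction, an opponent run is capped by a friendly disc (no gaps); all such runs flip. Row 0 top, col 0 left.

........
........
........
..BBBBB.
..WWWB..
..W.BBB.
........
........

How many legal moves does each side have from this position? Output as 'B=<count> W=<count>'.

-- B to move --
(3,1): no bracket -> illegal
(4,1): flips 3 -> legal
(5,1): flips 1 -> legal
(5,3): flips 2 -> legal
(6,1): flips 2 -> legal
(6,2): flips 2 -> legal
(6,3): no bracket -> illegal
B mobility = 5
-- W to move --
(2,1): flips 1 -> legal
(2,2): flips 2 -> legal
(2,3): flips 1 -> legal
(2,4): flips 2 -> legal
(2,5): flips 1 -> legal
(2,6): flips 1 -> legal
(2,7): no bracket -> illegal
(3,1): no bracket -> illegal
(3,7): no bracket -> illegal
(4,1): no bracket -> illegal
(4,6): flips 1 -> legal
(4,7): no bracket -> illegal
(5,3): no bracket -> illegal
(5,7): no bracket -> illegal
(6,3): no bracket -> illegal
(6,4): flips 1 -> legal
(6,5): flips 1 -> legal
(6,6): flips 1 -> legal
(6,7): no bracket -> illegal
W mobility = 10

Answer: B=5 W=10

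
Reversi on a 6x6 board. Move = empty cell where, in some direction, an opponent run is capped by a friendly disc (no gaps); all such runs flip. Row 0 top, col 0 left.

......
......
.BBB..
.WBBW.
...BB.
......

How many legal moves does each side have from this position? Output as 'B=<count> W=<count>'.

Answer: B=7 W=5

Derivation:
-- B to move --
(2,0): no bracket -> illegal
(2,4): flips 1 -> legal
(2,5): flips 1 -> legal
(3,0): flips 1 -> legal
(3,5): flips 1 -> legal
(4,0): flips 1 -> legal
(4,1): flips 1 -> legal
(4,2): no bracket -> illegal
(4,5): flips 1 -> legal
B mobility = 7
-- W to move --
(1,0): no bracket -> illegal
(1,1): flips 1 -> legal
(1,2): flips 1 -> legal
(1,3): flips 1 -> legal
(1,4): no bracket -> illegal
(2,0): no bracket -> illegal
(2,4): no bracket -> illegal
(3,0): no bracket -> illegal
(3,5): no bracket -> illegal
(4,1): no bracket -> illegal
(4,2): no bracket -> illegal
(4,5): no bracket -> illegal
(5,2): flips 1 -> legal
(5,3): no bracket -> illegal
(5,4): flips 1 -> legal
(5,5): no bracket -> illegal
W mobility = 5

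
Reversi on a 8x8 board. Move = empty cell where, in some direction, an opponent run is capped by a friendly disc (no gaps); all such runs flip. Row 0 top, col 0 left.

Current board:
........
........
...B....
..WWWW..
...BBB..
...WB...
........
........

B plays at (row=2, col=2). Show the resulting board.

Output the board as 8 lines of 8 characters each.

Place B at (2,2); scan 8 dirs for brackets.
Dir NW: first cell '.' (not opp) -> no flip
Dir N: first cell '.' (not opp) -> no flip
Dir NE: first cell '.' (not opp) -> no flip
Dir W: first cell '.' (not opp) -> no flip
Dir E: first cell 'B' (not opp) -> no flip
Dir SW: first cell '.' (not opp) -> no flip
Dir S: opp run (3,2), next='.' -> no flip
Dir SE: opp run (3,3) capped by B -> flip
All flips: (3,3)

Answer: ........
........
..BB....
..WBWW..
...BBB..
...WB...
........
........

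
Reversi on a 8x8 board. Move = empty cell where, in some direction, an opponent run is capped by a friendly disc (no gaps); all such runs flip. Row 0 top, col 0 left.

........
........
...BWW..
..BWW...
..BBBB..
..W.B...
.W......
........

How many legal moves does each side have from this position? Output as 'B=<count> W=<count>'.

Answer: B=8 W=9

Derivation:
-- B to move --
(1,3): no bracket -> illegal
(1,4): flips 2 -> legal
(1,5): flips 2 -> legal
(1,6): flips 2 -> legal
(2,2): flips 1 -> legal
(2,6): flips 2 -> legal
(3,5): flips 2 -> legal
(3,6): no bracket -> illegal
(4,1): no bracket -> illegal
(5,0): no bracket -> illegal
(5,1): no bracket -> illegal
(5,3): no bracket -> illegal
(6,0): no bracket -> illegal
(6,2): flips 1 -> legal
(6,3): no bracket -> illegal
(7,0): flips 2 -> legal
(7,1): no bracket -> illegal
(7,2): no bracket -> illegal
B mobility = 8
-- W to move --
(1,2): flips 1 -> legal
(1,3): flips 1 -> legal
(1,4): no bracket -> illegal
(2,1): no bracket -> illegal
(2,2): flips 3 -> legal
(3,1): flips 1 -> legal
(3,5): no bracket -> illegal
(3,6): no bracket -> illegal
(4,1): no bracket -> illegal
(4,6): no bracket -> illegal
(5,1): flips 1 -> legal
(5,3): flips 1 -> legal
(5,5): flips 1 -> legal
(5,6): flips 1 -> legal
(6,3): no bracket -> illegal
(6,4): flips 2 -> legal
(6,5): no bracket -> illegal
W mobility = 9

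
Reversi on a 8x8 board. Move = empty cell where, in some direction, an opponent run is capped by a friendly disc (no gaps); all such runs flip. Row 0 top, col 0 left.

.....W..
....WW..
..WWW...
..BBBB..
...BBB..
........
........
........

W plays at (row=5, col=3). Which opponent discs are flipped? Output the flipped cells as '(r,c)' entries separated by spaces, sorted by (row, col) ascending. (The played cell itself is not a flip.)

Answer: (3,3) (4,3)

Derivation:
Dir NW: first cell '.' (not opp) -> no flip
Dir N: opp run (4,3) (3,3) capped by W -> flip
Dir NE: opp run (4,4) (3,5), next='.' -> no flip
Dir W: first cell '.' (not opp) -> no flip
Dir E: first cell '.' (not opp) -> no flip
Dir SW: first cell '.' (not opp) -> no flip
Dir S: first cell '.' (not opp) -> no flip
Dir SE: first cell '.' (not opp) -> no flip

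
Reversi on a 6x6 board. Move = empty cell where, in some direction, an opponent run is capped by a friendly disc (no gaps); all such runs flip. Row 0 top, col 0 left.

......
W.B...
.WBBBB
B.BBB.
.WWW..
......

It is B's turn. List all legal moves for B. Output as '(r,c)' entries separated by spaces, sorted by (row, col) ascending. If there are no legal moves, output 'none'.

(0,0): no bracket -> illegal
(0,1): no bracket -> illegal
(1,1): no bracket -> illegal
(2,0): flips 1 -> legal
(3,1): no bracket -> illegal
(4,0): no bracket -> illegal
(4,4): no bracket -> illegal
(5,0): flips 1 -> legal
(5,1): flips 1 -> legal
(5,2): flips 3 -> legal
(5,3): flips 1 -> legal
(5,4): flips 1 -> legal

Answer: (2,0) (5,0) (5,1) (5,2) (5,3) (5,4)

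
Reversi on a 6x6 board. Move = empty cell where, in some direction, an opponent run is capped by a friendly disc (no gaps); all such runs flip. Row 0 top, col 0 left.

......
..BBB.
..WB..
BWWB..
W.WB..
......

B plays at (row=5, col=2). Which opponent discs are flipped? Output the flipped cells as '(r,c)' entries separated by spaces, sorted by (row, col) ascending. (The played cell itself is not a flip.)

Answer: (2,2) (3,2) (4,2)

Derivation:
Dir NW: first cell '.' (not opp) -> no flip
Dir N: opp run (4,2) (3,2) (2,2) capped by B -> flip
Dir NE: first cell 'B' (not opp) -> no flip
Dir W: first cell '.' (not opp) -> no flip
Dir E: first cell '.' (not opp) -> no flip
Dir SW: edge -> no flip
Dir S: edge -> no flip
Dir SE: edge -> no flip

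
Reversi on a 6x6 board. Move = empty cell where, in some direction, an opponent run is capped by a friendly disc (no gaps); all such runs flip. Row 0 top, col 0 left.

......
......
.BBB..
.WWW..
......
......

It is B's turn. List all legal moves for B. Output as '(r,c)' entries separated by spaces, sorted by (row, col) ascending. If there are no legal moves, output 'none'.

(2,0): no bracket -> illegal
(2,4): no bracket -> illegal
(3,0): no bracket -> illegal
(3,4): no bracket -> illegal
(4,0): flips 1 -> legal
(4,1): flips 2 -> legal
(4,2): flips 1 -> legal
(4,3): flips 2 -> legal
(4,4): flips 1 -> legal

Answer: (4,0) (4,1) (4,2) (4,3) (4,4)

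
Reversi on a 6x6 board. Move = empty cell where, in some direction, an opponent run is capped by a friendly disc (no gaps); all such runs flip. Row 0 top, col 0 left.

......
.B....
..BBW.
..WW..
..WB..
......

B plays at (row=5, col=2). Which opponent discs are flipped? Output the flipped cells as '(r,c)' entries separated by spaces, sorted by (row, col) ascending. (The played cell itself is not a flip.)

Dir NW: first cell '.' (not opp) -> no flip
Dir N: opp run (4,2) (3,2) capped by B -> flip
Dir NE: first cell 'B' (not opp) -> no flip
Dir W: first cell '.' (not opp) -> no flip
Dir E: first cell '.' (not opp) -> no flip
Dir SW: edge -> no flip
Dir S: edge -> no flip
Dir SE: edge -> no flip

Answer: (3,2) (4,2)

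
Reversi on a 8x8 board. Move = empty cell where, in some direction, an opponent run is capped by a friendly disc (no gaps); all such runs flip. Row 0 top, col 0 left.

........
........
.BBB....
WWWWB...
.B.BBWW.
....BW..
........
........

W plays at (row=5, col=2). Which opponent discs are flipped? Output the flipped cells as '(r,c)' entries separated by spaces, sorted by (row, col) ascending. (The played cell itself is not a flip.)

Answer: (4,1)

Derivation:
Dir NW: opp run (4,1) capped by W -> flip
Dir N: first cell '.' (not opp) -> no flip
Dir NE: opp run (4,3) (3,4), next='.' -> no flip
Dir W: first cell '.' (not opp) -> no flip
Dir E: first cell '.' (not opp) -> no flip
Dir SW: first cell '.' (not opp) -> no flip
Dir S: first cell '.' (not opp) -> no flip
Dir SE: first cell '.' (not opp) -> no flip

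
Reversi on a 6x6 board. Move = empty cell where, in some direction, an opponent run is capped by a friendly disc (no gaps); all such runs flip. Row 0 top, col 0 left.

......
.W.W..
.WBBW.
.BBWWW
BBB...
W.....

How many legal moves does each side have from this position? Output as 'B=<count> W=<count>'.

Answer: B=11 W=5

Derivation:
-- B to move --
(0,0): flips 1 -> legal
(0,1): flips 2 -> legal
(0,2): no bracket -> illegal
(0,3): flips 1 -> legal
(0,4): flips 1 -> legal
(1,0): flips 1 -> legal
(1,2): no bracket -> illegal
(1,4): no bracket -> illegal
(1,5): flips 2 -> legal
(2,0): flips 1 -> legal
(2,5): flips 1 -> legal
(3,0): no bracket -> illegal
(4,3): flips 1 -> legal
(4,4): flips 1 -> legal
(4,5): flips 1 -> legal
(5,1): no bracket -> illegal
B mobility = 11
-- W to move --
(1,2): flips 1 -> legal
(1,4): flips 3 -> legal
(2,0): no bracket -> illegal
(3,0): flips 3 -> legal
(4,3): flips 1 -> legal
(5,1): flips 3 -> legal
(5,2): no bracket -> illegal
(5,3): no bracket -> illegal
W mobility = 5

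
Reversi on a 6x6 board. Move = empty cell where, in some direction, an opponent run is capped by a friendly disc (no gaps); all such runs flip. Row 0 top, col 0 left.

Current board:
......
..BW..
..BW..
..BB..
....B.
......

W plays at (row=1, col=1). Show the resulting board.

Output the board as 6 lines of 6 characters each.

Place W at (1,1); scan 8 dirs for brackets.
Dir NW: first cell '.' (not opp) -> no flip
Dir N: first cell '.' (not opp) -> no flip
Dir NE: first cell '.' (not opp) -> no flip
Dir W: first cell '.' (not opp) -> no flip
Dir E: opp run (1,2) capped by W -> flip
Dir SW: first cell '.' (not opp) -> no flip
Dir S: first cell '.' (not opp) -> no flip
Dir SE: opp run (2,2) (3,3) (4,4), next='.' -> no flip
All flips: (1,2)

Answer: ......
.WWW..
..BW..
..BB..
....B.
......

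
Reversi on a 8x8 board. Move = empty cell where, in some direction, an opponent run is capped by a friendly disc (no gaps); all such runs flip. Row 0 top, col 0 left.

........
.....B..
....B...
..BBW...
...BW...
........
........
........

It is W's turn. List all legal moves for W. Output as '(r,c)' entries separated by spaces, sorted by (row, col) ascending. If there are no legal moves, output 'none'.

(0,4): no bracket -> illegal
(0,5): no bracket -> illegal
(0,6): no bracket -> illegal
(1,3): no bracket -> illegal
(1,4): flips 1 -> legal
(1,6): no bracket -> illegal
(2,1): no bracket -> illegal
(2,2): flips 1 -> legal
(2,3): no bracket -> illegal
(2,5): no bracket -> illegal
(2,6): no bracket -> illegal
(3,1): flips 2 -> legal
(3,5): no bracket -> illegal
(4,1): no bracket -> illegal
(4,2): flips 1 -> legal
(5,2): flips 1 -> legal
(5,3): no bracket -> illegal
(5,4): no bracket -> illegal

Answer: (1,4) (2,2) (3,1) (4,2) (5,2)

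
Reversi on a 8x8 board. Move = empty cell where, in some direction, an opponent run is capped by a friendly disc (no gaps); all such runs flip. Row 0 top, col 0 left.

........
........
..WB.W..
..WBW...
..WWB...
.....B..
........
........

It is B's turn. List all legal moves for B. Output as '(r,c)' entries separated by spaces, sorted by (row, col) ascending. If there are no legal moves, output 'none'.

(1,1): flips 1 -> legal
(1,2): no bracket -> illegal
(1,3): no bracket -> illegal
(1,4): no bracket -> illegal
(1,5): no bracket -> illegal
(1,6): no bracket -> illegal
(2,1): flips 1 -> legal
(2,4): flips 1 -> legal
(2,6): no bracket -> illegal
(3,1): flips 1 -> legal
(3,5): flips 1 -> legal
(3,6): no bracket -> illegal
(4,1): flips 3 -> legal
(4,5): flips 1 -> legal
(5,1): flips 1 -> legal
(5,2): no bracket -> illegal
(5,3): flips 1 -> legal
(5,4): no bracket -> illegal

Answer: (1,1) (2,1) (2,4) (3,1) (3,5) (4,1) (4,5) (5,1) (5,3)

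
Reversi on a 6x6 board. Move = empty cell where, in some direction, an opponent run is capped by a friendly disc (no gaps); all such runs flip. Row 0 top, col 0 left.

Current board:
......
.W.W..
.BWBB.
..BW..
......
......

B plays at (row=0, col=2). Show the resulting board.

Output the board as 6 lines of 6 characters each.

Answer: ..B...
.W.B..
.BWBB.
..BW..
......
......

Derivation:
Place B at (0,2); scan 8 dirs for brackets.
Dir NW: edge -> no flip
Dir N: edge -> no flip
Dir NE: edge -> no flip
Dir W: first cell '.' (not opp) -> no flip
Dir E: first cell '.' (not opp) -> no flip
Dir SW: opp run (1,1), next='.' -> no flip
Dir S: first cell '.' (not opp) -> no flip
Dir SE: opp run (1,3) capped by B -> flip
All flips: (1,3)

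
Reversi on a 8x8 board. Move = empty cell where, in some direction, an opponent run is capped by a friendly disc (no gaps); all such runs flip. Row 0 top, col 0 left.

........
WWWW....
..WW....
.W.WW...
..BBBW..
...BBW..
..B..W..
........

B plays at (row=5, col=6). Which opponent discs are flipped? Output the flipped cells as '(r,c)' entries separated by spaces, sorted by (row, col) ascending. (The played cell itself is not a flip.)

Dir NW: opp run (4,5) (3,4) (2,3) (1,2), next='.' -> no flip
Dir N: first cell '.' (not opp) -> no flip
Dir NE: first cell '.' (not opp) -> no flip
Dir W: opp run (5,5) capped by B -> flip
Dir E: first cell '.' (not opp) -> no flip
Dir SW: opp run (6,5), next='.' -> no flip
Dir S: first cell '.' (not opp) -> no flip
Dir SE: first cell '.' (not opp) -> no flip

Answer: (5,5)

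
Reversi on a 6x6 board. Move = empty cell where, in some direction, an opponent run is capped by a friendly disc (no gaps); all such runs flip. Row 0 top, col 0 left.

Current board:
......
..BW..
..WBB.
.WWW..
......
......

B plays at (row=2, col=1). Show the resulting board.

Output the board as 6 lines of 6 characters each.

Place B at (2,1); scan 8 dirs for brackets.
Dir NW: first cell '.' (not opp) -> no flip
Dir N: first cell '.' (not opp) -> no flip
Dir NE: first cell 'B' (not opp) -> no flip
Dir W: first cell '.' (not opp) -> no flip
Dir E: opp run (2,2) capped by B -> flip
Dir SW: first cell '.' (not opp) -> no flip
Dir S: opp run (3,1), next='.' -> no flip
Dir SE: opp run (3,2), next='.' -> no flip
All flips: (2,2)

Answer: ......
..BW..
.BBBB.
.WWW..
......
......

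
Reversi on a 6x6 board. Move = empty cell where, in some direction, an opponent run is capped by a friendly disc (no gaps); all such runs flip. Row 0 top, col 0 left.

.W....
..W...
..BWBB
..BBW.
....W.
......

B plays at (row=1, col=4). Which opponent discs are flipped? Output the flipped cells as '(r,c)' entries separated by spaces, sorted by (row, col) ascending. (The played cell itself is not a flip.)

Dir NW: first cell '.' (not opp) -> no flip
Dir N: first cell '.' (not opp) -> no flip
Dir NE: first cell '.' (not opp) -> no flip
Dir W: first cell '.' (not opp) -> no flip
Dir E: first cell '.' (not opp) -> no flip
Dir SW: opp run (2,3) capped by B -> flip
Dir S: first cell 'B' (not opp) -> no flip
Dir SE: first cell 'B' (not opp) -> no flip

Answer: (2,3)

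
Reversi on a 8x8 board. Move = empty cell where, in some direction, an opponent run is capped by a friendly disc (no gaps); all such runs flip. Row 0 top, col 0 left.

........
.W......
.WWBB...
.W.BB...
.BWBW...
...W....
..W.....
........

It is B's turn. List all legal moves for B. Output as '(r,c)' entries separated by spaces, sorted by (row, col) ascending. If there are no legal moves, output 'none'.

Answer: (0,0) (0,1) (2,0) (4,5) (5,1) (5,4) (5,5) (6,3)

Derivation:
(0,0): flips 2 -> legal
(0,1): flips 3 -> legal
(0,2): no bracket -> illegal
(1,0): no bracket -> illegal
(1,2): no bracket -> illegal
(1,3): no bracket -> illegal
(2,0): flips 2 -> legal
(3,0): no bracket -> illegal
(3,2): no bracket -> illegal
(3,5): no bracket -> illegal
(4,0): no bracket -> illegal
(4,5): flips 1 -> legal
(5,1): flips 1 -> legal
(5,2): no bracket -> illegal
(5,4): flips 1 -> legal
(5,5): flips 1 -> legal
(6,1): no bracket -> illegal
(6,3): flips 1 -> legal
(6,4): no bracket -> illegal
(7,1): no bracket -> illegal
(7,2): no bracket -> illegal
(7,3): no bracket -> illegal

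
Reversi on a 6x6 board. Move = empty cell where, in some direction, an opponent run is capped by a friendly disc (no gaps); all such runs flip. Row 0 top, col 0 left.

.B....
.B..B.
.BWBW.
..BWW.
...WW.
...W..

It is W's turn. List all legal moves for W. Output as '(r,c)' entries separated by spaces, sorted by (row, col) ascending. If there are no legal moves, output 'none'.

(0,0): flips 1 -> legal
(0,2): no bracket -> illegal
(0,3): no bracket -> illegal
(0,4): flips 1 -> legal
(0,5): no bracket -> illegal
(1,0): flips 2 -> legal
(1,2): flips 1 -> legal
(1,3): flips 1 -> legal
(1,5): no bracket -> illegal
(2,0): flips 1 -> legal
(2,5): no bracket -> illegal
(3,0): no bracket -> illegal
(3,1): flips 1 -> legal
(4,1): no bracket -> illegal
(4,2): flips 1 -> legal

Answer: (0,0) (0,4) (1,0) (1,2) (1,3) (2,0) (3,1) (4,2)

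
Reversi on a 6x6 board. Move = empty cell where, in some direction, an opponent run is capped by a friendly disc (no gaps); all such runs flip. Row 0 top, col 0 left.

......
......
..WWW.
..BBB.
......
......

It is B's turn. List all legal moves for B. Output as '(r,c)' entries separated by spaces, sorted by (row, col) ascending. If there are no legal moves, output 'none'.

Answer: (1,1) (1,2) (1,3) (1,4) (1,5)

Derivation:
(1,1): flips 1 -> legal
(1,2): flips 2 -> legal
(1,3): flips 1 -> legal
(1,4): flips 2 -> legal
(1,5): flips 1 -> legal
(2,1): no bracket -> illegal
(2,5): no bracket -> illegal
(3,1): no bracket -> illegal
(3,5): no bracket -> illegal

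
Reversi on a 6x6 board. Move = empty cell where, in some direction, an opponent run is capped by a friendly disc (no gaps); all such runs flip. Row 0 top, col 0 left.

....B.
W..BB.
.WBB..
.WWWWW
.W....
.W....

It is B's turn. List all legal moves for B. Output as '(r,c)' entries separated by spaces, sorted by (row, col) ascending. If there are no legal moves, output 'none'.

Answer: (2,0) (4,0) (4,2) (4,3) (4,4) (4,5) (5,0)

Derivation:
(0,0): no bracket -> illegal
(0,1): no bracket -> illegal
(1,1): no bracket -> illegal
(1,2): no bracket -> illegal
(2,0): flips 1 -> legal
(2,4): no bracket -> illegal
(2,5): no bracket -> illegal
(3,0): no bracket -> illegal
(4,0): flips 1 -> legal
(4,2): flips 1 -> legal
(4,3): flips 1 -> legal
(4,4): flips 1 -> legal
(4,5): flips 1 -> legal
(5,0): flips 2 -> legal
(5,2): no bracket -> illegal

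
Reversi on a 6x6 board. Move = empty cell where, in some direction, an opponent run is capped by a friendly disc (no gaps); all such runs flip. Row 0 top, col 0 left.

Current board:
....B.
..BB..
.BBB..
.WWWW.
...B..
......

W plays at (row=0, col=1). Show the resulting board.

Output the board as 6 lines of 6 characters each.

Answer: .W..B.
..WB..
.BBW..
.WWWW.
...B..
......

Derivation:
Place W at (0,1); scan 8 dirs for brackets.
Dir NW: edge -> no flip
Dir N: edge -> no flip
Dir NE: edge -> no flip
Dir W: first cell '.' (not opp) -> no flip
Dir E: first cell '.' (not opp) -> no flip
Dir SW: first cell '.' (not opp) -> no flip
Dir S: first cell '.' (not opp) -> no flip
Dir SE: opp run (1,2) (2,3) capped by W -> flip
All flips: (1,2) (2,3)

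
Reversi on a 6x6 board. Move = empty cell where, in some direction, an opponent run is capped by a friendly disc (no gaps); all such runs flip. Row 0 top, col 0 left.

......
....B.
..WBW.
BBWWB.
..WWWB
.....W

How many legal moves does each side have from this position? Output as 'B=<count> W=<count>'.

Answer: B=7 W=7

Derivation:
-- B to move --
(1,1): no bracket -> illegal
(1,2): no bracket -> illegal
(1,3): flips 1 -> legal
(1,5): no bracket -> illegal
(2,1): flips 1 -> legal
(2,5): flips 1 -> legal
(3,5): no bracket -> illegal
(4,1): flips 4 -> legal
(5,1): no bracket -> illegal
(5,2): flips 1 -> legal
(5,3): flips 3 -> legal
(5,4): flips 1 -> legal
B mobility = 7
-- W to move --
(0,3): no bracket -> illegal
(0,4): flips 1 -> legal
(0,5): flips 2 -> legal
(1,2): no bracket -> illegal
(1,3): flips 1 -> legal
(1,5): no bracket -> illegal
(2,0): flips 1 -> legal
(2,1): no bracket -> illegal
(2,5): flips 1 -> legal
(3,5): flips 2 -> legal
(4,0): flips 1 -> legal
(4,1): no bracket -> illegal
(5,4): no bracket -> illegal
W mobility = 7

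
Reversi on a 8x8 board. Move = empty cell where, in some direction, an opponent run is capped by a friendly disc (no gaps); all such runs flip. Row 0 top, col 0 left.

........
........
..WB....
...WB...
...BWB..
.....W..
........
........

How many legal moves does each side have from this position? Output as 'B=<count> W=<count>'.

-- B to move --
(1,1): no bracket -> illegal
(1,2): no bracket -> illegal
(1,3): no bracket -> illegal
(2,1): flips 1 -> legal
(2,4): no bracket -> illegal
(3,1): no bracket -> illegal
(3,2): flips 1 -> legal
(3,5): no bracket -> illegal
(4,2): no bracket -> illegal
(4,6): no bracket -> illegal
(5,3): no bracket -> illegal
(5,4): flips 1 -> legal
(5,6): no bracket -> illegal
(6,4): no bracket -> illegal
(6,5): flips 1 -> legal
(6,6): no bracket -> illegal
B mobility = 4
-- W to move --
(1,2): no bracket -> illegal
(1,3): flips 1 -> legal
(1,4): no bracket -> illegal
(2,4): flips 2 -> legal
(2,5): no bracket -> illegal
(3,2): no bracket -> illegal
(3,5): flips 2 -> legal
(3,6): no bracket -> illegal
(4,2): flips 1 -> legal
(4,6): flips 1 -> legal
(5,2): no bracket -> illegal
(5,3): flips 1 -> legal
(5,4): no bracket -> illegal
(5,6): no bracket -> illegal
W mobility = 6

Answer: B=4 W=6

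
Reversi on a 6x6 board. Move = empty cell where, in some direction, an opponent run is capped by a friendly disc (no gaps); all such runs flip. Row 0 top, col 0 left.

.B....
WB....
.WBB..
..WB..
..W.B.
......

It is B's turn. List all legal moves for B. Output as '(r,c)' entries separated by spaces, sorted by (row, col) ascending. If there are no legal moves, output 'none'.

Answer: (2,0) (3,1) (4,1) (5,1) (5,2)

Derivation:
(0,0): no bracket -> illegal
(1,2): no bracket -> illegal
(2,0): flips 1 -> legal
(3,0): no bracket -> illegal
(3,1): flips 2 -> legal
(4,1): flips 1 -> legal
(4,3): no bracket -> illegal
(5,1): flips 1 -> legal
(5,2): flips 2 -> legal
(5,3): no bracket -> illegal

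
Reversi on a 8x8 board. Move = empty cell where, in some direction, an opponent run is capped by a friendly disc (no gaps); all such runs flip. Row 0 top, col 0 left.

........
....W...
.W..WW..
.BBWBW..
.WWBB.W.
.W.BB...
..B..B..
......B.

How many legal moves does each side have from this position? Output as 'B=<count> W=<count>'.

-- B to move --
(0,3): no bracket -> illegal
(0,4): flips 2 -> legal
(0,5): no bracket -> illegal
(1,0): flips 1 -> legal
(1,1): flips 1 -> legal
(1,2): no bracket -> illegal
(1,3): no bracket -> illegal
(1,5): no bracket -> illegal
(1,6): flips 1 -> legal
(2,0): no bracket -> illegal
(2,2): flips 1 -> legal
(2,3): flips 1 -> legal
(2,6): flips 1 -> legal
(3,0): no bracket -> illegal
(3,6): flips 1 -> legal
(3,7): no bracket -> illegal
(4,0): flips 3 -> legal
(4,5): no bracket -> illegal
(4,7): no bracket -> illegal
(5,0): flips 1 -> legal
(5,2): flips 1 -> legal
(5,5): no bracket -> illegal
(5,6): no bracket -> illegal
(5,7): no bracket -> illegal
(6,0): no bracket -> illegal
(6,1): flips 2 -> legal
B mobility = 12
-- W to move --
(2,0): flips 1 -> legal
(2,2): flips 1 -> legal
(2,3): flips 1 -> legal
(3,0): flips 2 -> legal
(4,0): no bracket -> illegal
(4,5): flips 2 -> legal
(5,2): flips 2 -> legal
(5,5): flips 1 -> legal
(5,6): no bracket -> illegal
(6,1): no bracket -> illegal
(6,3): flips 2 -> legal
(6,4): flips 4 -> legal
(6,6): no bracket -> illegal
(6,7): no bracket -> illegal
(7,1): flips 3 -> legal
(7,2): no bracket -> illegal
(7,3): flips 1 -> legal
(7,4): no bracket -> illegal
(7,5): no bracket -> illegal
(7,7): no bracket -> illegal
W mobility = 11

Answer: B=12 W=11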